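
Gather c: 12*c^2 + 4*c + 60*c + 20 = 12*c^2 + 64*c + 20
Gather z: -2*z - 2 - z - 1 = -3*z - 3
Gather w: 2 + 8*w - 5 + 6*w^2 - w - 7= 6*w^2 + 7*w - 10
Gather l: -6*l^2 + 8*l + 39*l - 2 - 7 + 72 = -6*l^2 + 47*l + 63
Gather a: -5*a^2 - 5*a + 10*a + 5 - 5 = -5*a^2 + 5*a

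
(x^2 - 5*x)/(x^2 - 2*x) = (x - 5)/(x - 2)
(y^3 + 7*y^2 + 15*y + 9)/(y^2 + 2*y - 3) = (y^2 + 4*y + 3)/(y - 1)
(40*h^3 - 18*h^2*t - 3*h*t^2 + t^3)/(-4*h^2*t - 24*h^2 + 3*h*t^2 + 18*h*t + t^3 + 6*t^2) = (10*h^2 - 7*h*t + t^2)/(-h*t - 6*h + t^2 + 6*t)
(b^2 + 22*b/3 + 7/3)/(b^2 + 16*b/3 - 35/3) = (3*b + 1)/(3*b - 5)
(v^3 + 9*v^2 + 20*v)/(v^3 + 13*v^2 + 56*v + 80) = v/(v + 4)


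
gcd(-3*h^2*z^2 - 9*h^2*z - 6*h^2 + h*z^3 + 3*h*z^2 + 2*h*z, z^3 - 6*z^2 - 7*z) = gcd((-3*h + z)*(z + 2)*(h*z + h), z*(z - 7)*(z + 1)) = z + 1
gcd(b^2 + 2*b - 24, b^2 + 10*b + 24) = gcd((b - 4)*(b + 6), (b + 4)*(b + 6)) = b + 6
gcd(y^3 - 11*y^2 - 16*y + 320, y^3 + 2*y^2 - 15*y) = y + 5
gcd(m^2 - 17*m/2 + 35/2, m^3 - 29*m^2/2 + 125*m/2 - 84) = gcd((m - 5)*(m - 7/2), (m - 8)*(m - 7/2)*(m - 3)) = m - 7/2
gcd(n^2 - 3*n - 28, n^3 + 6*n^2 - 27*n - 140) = n + 4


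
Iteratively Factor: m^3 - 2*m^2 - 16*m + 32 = (m - 2)*(m^2 - 16) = (m - 2)*(m + 4)*(m - 4)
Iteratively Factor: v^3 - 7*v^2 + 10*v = (v - 2)*(v^2 - 5*v) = v*(v - 2)*(v - 5)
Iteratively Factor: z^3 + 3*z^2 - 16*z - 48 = (z + 4)*(z^2 - z - 12) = (z - 4)*(z + 4)*(z + 3)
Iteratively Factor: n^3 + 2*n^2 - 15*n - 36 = (n + 3)*(n^2 - n - 12) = (n - 4)*(n + 3)*(n + 3)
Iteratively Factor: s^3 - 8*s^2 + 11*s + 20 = (s - 5)*(s^2 - 3*s - 4) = (s - 5)*(s + 1)*(s - 4)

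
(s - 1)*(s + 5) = s^2 + 4*s - 5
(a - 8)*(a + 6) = a^2 - 2*a - 48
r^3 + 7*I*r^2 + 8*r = r*(r - I)*(r + 8*I)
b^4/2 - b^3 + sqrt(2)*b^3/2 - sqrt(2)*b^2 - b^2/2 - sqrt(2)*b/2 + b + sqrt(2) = (b/2 + sqrt(2)/2)*(b - 2)*(b - 1)*(b + 1)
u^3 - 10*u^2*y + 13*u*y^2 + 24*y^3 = (u - 8*y)*(u - 3*y)*(u + y)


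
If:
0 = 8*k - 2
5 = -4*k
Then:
No Solution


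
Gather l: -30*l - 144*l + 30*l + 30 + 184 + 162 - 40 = 336 - 144*l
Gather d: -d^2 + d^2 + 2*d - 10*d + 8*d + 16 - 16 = 0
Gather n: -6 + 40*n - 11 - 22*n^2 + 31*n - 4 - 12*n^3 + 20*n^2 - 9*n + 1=-12*n^3 - 2*n^2 + 62*n - 20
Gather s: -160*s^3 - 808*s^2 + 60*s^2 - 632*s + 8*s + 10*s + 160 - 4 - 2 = -160*s^3 - 748*s^2 - 614*s + 154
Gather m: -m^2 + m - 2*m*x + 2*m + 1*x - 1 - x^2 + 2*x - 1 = -m^2 + m*(3 - 2*x) - x^2 + 3*x - 2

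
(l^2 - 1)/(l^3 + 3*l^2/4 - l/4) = 4*(l - 1)/(l*(4*l - 1))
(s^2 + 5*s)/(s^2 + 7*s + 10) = s/(s + 2)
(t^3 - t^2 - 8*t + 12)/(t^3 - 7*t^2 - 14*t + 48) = (t - 2)/(t - 8)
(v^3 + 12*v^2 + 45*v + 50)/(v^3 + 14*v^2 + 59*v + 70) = (v + 5)/(v + 7)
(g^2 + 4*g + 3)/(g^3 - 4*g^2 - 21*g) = (g + 1)/(g*(g - 7))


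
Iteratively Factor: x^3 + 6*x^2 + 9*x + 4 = (x + 1)*(x^2 + 5*x + 4) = (x + 1)*(x + 4)*(x + 1)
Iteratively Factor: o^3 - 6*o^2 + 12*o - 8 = (o - 2)*(o^2 - 4*o + 4) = (o - 2)^2*(o - 2)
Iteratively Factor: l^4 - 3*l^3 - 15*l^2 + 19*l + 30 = (l - 2)*(l^3 - l^2 - 17*l - 15) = (l - 5)*(l - 2)*(l^2 + 4*l + 3) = (l - 5)*(l - 2)*(l + 1)*(l + 3)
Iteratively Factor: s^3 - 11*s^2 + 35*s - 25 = (s - 1)*(s^2 - 10*s + 25) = (s - 5)*(s - 1)*(s - 5)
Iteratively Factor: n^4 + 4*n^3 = (n)*(n^3 + 4*n^2) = n*(n + 4)*(n^2) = n^2*(n + 4)*(n)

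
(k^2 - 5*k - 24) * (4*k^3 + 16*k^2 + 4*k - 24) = 4*k^5 - 4*k^4 - 172*k^3 - 428*k^2 + 24*k + 576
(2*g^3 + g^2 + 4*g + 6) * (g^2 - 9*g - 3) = 2*g^5 - 17*g^4 - 11*g^3 - 33*g^2 - 66*g - 18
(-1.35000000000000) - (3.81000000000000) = -5.16000000000000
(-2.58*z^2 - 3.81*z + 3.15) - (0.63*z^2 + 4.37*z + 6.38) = -3.21*z^2 - 8.18*z - 3.23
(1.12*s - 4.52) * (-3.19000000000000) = 14.4188 - 3.5728*s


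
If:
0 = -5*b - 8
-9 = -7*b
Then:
No Solution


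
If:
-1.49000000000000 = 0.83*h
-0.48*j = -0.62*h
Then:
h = -1.80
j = -2.32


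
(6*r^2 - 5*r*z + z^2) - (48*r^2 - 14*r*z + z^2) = -42*r^2 + 9*r*z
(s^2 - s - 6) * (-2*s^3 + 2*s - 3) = -2*s^5 + 2*s^4 + 14*s^3 - 5*s^2 - 9*s + 18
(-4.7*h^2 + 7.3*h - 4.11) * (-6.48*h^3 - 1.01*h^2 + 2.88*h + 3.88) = 30.456*h^5 - 42.557*h^4 + 5.7238*h^3 + 6.9391*h^2 + 16.4872*h - 15.9468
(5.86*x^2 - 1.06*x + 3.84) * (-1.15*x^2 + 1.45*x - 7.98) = -6.739*x^4 + 9.716*x^3 - 52.7158*x^2 + 14.0268*x - 30.6432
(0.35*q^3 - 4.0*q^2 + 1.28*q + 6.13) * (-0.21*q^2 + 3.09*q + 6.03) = -0.0735*q^5 + 1.9215*q^4 - 10.5183*q^3 - 21.4521*q^2 + 26.6601*q + 36.9639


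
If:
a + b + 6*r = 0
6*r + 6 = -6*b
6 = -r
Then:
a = 31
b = 5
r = -6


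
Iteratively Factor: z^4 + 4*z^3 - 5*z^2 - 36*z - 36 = (z + 2)*(z^3 + 2*z^2 - 9*z - 18) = (z + 2)*(z + 3)*(z^2 - z - 6) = (z + 2)^2*(z + 3)*(z - 3)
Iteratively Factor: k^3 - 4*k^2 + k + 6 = (k + 1)*(k^2 - 5*k + 6) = (k - 2)*(k + 1)*(k - 3)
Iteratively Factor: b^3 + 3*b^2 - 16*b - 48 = (b - 4)*(b^2 + 7*b + 12) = (b - 4)*(b + 4)*(b + 3)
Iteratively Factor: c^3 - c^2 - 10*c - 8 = (c - 4)*(c^2 + 3*c + 2) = (c - 4)*(c + 2)*(c + 1)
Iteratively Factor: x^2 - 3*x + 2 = (x - 1)*(x - 2)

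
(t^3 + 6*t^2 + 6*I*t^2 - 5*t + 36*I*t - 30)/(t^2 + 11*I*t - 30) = (t^2 + t*(6 + I) + 6*I)/(t + 6*I)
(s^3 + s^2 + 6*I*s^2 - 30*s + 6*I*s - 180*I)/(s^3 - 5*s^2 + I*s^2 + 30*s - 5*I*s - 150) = (s + 6)/(s - 5*I)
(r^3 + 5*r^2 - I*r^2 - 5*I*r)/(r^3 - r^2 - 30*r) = (r - I)/(r - 6)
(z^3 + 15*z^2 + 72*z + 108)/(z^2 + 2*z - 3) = (z^2 + 12*z + 36)/(z - 1)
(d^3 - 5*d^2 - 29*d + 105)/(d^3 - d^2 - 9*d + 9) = (d^2 - 2*d - 35)/(d^2 + 2*d - 3)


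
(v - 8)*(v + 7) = v^2 - v - 56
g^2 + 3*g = g*(g + 3)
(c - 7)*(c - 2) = c^2 - 9*c + 14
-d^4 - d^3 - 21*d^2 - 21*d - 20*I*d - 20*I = (d - 5*I)*(d + 4*I)*(-I*d + 1)*(-I*d - I)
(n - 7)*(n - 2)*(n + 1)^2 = n^4 - 7*n^3 - 3*n^2 + 19*n + 14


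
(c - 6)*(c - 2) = c^2 - 8*c + 12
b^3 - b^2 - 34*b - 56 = (b - 7)*(b + 2)*(b + 4)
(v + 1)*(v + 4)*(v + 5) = v^3 + 10*v^2 + 29*v + 20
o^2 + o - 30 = (o - 5)*(o + 6)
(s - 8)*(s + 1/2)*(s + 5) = s^3 - 5*s^2/2 - 83*s/2 - 20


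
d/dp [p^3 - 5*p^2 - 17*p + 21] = 3*p^2 - 10*p - 17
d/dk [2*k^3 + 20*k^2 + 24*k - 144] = 6*k^2 + 40*k + 24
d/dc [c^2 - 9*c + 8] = 2*c - 9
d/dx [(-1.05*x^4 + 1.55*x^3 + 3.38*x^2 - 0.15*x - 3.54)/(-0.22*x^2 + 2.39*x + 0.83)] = (0.462*x^5 - 7.8695*x^4 + 3.923*x^3 + 11.9047*x^2 + 4.0532*x + 8.3361)/(0.0484*x^4 - 1.0516*x^3 + 5.3469*x^2 + 3.9674*x + 0.6889)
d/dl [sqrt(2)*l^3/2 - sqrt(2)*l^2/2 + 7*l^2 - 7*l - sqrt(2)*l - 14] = 3*sqrt(2)*l^2/2 - sqrt(2)*l + 14*l - 7 - sqrt(2)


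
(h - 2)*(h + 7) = h^2 + 5*h - 14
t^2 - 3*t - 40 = (t - 8)*(t + 5)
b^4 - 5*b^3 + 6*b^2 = b^2*(b - 3)*(b - 2)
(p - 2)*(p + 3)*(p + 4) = p^3 + 5*p^2 - 2*p - 24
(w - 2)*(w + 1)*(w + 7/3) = w^3 + 4*w^2/3 - 13*w/3 - 14/3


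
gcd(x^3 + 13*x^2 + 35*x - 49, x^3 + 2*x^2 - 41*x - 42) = x + 7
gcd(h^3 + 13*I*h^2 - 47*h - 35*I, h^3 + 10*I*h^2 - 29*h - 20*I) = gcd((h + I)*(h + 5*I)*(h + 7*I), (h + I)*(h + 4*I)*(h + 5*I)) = h^2 + 6*I*h - 5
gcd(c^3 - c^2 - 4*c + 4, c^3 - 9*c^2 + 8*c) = c - 1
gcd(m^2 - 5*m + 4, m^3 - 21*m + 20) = m^2 - 5*m + 4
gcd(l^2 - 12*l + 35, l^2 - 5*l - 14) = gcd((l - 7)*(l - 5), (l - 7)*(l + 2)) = l - 7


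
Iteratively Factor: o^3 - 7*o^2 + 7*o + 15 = (o + 1)*(o^2 - 8*o + 15) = (o - 3)*(o + 1)*(o - 5)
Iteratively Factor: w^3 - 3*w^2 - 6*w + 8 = (w - 1)*(w^2 - 2*w - 8) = (w - 1)*(w + 2)*(w - 4)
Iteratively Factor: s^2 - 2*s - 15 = (s + 3)*(s - 5)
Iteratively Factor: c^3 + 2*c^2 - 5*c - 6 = (c + 3)*(c^2 - c - 2) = (c + 1)*(c + 3)*(c - 2)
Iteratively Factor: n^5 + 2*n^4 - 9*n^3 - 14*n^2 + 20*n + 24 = (n - 2)*(n^4 + 4*n^3 - n^2 - 16*n - 12) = (n - 2)*(n + 1)*(n^3 + 3*n^2 - 4*n - 12) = (n - 2)^2*(n + 1)*(n^2 + 5*n + 6) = (n - 2)^2*(n + 1)*(n + 2)*(n + 3)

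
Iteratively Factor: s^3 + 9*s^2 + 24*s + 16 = (s + 4)*(s^2 + 5*s + 4) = (s + 1)*(s + 4)*(s + 4)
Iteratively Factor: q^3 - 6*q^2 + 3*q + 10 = (q - 2)*(q^2 - 4*q - 5) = (q - 5)*(q - 2)*(q + 1)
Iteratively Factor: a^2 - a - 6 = (a + 2)*(a - 3)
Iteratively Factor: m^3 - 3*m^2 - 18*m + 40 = (m - 5)*(m^2 + 2*m - 8) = (m - 5)*(m - 2)*(m + 4)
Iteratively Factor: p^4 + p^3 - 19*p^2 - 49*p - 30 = (p - 5)*(p^3 + 6*p^2 + 11*p + 6) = (p - 5)*(p + 2)*(p^2 + 4*p + 3) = (p - 5)*(p + 1)*(p + 2)*(p + 3)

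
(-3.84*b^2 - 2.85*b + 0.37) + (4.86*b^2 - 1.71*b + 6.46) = 1.02*b^2 - 4.56*b + 6.83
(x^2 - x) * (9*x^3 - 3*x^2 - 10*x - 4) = 9*x^5 - 12*x^4 - 7*x^3 + 6*x^2 + 4*x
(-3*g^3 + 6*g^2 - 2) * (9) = -27*g^3 + 54*g^2 - 18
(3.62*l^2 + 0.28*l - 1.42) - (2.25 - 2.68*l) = 3.62*l^2 + 2.96*l - 3.67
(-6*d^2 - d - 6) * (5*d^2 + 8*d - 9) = -30*d^4 - 53*d^3 + 16*d^2 - 39*d + 54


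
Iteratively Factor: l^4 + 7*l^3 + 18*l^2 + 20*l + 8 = (l + 1)*(l^3 + 6*l^2 + 12*l + 8) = (l + 1)*(l + 2)*(l^2 + 4*l + 4) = (l + 1)*(l + 2)^2*(l + 2)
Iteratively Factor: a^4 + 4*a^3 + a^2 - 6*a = (a + 3)*(a^3 + a^2 - 2*a) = (a - 1)*(a + 3)*(a^2 + 2*a) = (a - 1)*(a + 2)*(a + 3)*(a)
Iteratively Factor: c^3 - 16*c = (c + 4)*(c^2 - 4*c) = (c - 4)*(c + 4)*(c)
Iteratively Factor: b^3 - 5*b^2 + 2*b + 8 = (b - 2)*(b^2 - 3*b - 4) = (b - 4)*(b - 2)*(b + 1)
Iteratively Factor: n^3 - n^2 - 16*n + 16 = (n - 4)*(n^2 + 3*n - 4) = (n - 4)*(n + 4)*(n - 1)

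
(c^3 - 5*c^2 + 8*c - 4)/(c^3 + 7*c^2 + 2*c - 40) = (c^2 - 3*c + 2)/(c^2 + 9*c + 20)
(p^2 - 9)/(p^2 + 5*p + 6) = (p - 3)/(p + 2)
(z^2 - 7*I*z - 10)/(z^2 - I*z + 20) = (z - 2*I)/(z + 4*I)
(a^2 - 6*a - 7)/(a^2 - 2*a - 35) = (a + 1)/(a + 5)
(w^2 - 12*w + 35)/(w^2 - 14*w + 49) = (w - 5)/(w - 7)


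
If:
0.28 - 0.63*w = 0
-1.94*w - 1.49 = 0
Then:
No Solution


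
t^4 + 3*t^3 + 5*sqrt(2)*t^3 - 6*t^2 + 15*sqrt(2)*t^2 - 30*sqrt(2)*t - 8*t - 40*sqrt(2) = (t - 2)*(t + 1)*(t + 4)*(t + 5*sqrt(2))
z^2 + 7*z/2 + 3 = (z + 3/2)*(z + 2)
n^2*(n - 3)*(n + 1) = n^4 - 2*n^3 - 3*n^2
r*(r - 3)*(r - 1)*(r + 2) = r^4 - 2*r^3 - 5*r^2 + 6*r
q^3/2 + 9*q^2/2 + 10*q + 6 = (q/2 + 1/2)*(q + 2)*(q + 6)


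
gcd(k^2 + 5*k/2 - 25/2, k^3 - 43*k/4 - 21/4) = 1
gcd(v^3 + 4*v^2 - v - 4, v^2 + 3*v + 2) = v + 1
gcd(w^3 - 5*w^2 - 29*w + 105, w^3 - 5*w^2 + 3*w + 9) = w - 3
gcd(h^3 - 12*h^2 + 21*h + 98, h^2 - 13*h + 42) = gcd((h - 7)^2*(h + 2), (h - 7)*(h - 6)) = h - 7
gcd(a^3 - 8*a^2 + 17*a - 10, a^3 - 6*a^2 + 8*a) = a - 2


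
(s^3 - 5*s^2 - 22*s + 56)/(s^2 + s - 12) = (s^2 - 9*s + 14)/(s - 3)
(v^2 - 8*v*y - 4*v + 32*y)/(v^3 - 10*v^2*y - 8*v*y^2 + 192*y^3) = (4 - v)/(-v^2 + 2*v*y + 24*y^2)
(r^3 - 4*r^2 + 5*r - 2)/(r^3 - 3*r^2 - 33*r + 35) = (r^2 - 3*r + 2)/(r^2 - 2*r - 35)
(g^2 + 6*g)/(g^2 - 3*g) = (g + 6)/(g - 3)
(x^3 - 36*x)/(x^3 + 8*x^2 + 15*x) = (x^2 - 36)/(x^2 + 8*x + 15)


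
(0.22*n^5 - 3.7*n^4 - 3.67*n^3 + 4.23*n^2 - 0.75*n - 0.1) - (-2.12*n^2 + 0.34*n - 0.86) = 0.22*n^5 - 3.7*n^4 - 3.67*n^3 + 6.35*n^2 - 1.09*n + 0.76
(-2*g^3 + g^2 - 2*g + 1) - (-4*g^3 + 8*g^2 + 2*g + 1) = 2*g^3 - 7*g^2 - 4*g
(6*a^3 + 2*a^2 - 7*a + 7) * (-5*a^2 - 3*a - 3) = -30*a^5 - 28*a^4 + 11*a^3 - 20*a^2 - 21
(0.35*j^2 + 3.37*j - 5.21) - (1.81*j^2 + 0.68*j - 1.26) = -1.46*j^2 + 2.69*j - 3.95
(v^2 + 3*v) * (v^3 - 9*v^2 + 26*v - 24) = v^5 - 6*v^4 - v^3 + 54*v^2 - 72*v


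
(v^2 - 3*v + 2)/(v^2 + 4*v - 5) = (v - 2)/(v + 5)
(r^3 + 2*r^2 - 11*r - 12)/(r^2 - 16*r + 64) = (r^3 + 2*r^2 - 11*r - 12)/(r^2 - 16*r + 64)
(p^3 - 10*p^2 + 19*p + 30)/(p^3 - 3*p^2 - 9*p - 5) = (p - 6)/(p + 1)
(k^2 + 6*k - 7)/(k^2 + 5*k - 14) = (k - 1)/(k - 2)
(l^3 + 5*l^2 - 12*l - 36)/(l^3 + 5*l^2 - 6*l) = (l^2 - l - 6)/(l*(l - 1))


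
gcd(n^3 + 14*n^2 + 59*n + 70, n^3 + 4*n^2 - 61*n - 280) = n^2 + 12*n + 35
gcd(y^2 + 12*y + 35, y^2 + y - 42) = y + 7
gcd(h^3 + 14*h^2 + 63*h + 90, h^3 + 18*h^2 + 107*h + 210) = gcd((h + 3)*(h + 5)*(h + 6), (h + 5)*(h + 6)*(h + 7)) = h^2 + 11*h + 30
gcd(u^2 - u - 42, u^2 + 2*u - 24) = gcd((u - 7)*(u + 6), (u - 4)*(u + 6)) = u + 6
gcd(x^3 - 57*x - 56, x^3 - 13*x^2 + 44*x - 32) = x - 8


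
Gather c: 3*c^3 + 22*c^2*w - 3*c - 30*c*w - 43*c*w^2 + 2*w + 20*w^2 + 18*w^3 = 3*c^3 + 22*c^2*w + c*(-43*w^2 - 30*w - 3) + 18*w^3 + 20*w^2 + 2*w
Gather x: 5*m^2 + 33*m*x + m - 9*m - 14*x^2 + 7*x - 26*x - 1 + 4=5*m^2 - 8*m - 14*x^2 + x*(33*m - 19) + 3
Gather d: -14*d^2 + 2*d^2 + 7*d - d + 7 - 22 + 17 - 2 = -12*d^2 + 6*d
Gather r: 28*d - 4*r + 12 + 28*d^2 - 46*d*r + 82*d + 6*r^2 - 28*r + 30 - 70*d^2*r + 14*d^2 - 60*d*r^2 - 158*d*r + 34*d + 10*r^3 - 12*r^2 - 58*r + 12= 42*d^2 + 144*d + 10*r^3 + r^2*(-60*d - 6) + r*(-70*d^2 - 204*d - 90) + 54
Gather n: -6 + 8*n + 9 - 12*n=3 - 4*n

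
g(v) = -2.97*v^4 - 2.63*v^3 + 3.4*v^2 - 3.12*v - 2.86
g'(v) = -11.88*v^3 - 7.89*v^2 + 6.8*v - 3.12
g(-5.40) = -1998.15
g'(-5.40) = 1600.76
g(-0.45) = -0.65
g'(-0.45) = -6.70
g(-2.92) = -115.20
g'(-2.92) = 205.53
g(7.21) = -8860.32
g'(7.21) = -4816.93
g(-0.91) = 2.74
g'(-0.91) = -6.89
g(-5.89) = -2903.64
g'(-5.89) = 2110.62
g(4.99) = -2101.99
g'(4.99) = -1641.76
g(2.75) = -210.28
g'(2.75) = -291.16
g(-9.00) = -17268.28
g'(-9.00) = 7957.11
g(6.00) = -4316.38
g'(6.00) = -2812.44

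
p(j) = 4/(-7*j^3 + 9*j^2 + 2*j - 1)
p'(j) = 4*(21*j^2 - 18*j - 2)/(-7*j^3 + 9*j^2 + 2*j - 1)^2 = 4*(21*j^2 - 18*j - 2)/(7*j^3 - 9*j^2 - 2*j + 1)^2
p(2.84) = -0.05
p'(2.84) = 0.07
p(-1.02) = 0.29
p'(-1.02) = 0.81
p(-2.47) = 0.03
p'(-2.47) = 0.03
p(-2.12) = 0.04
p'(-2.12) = 0.05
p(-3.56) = 0.01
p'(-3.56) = 0.01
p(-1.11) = 0.23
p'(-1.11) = 0.58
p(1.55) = -1.71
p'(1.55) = 14.95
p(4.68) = -0.01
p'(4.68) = 0.01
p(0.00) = -4.00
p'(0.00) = -8.00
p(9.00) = 0.00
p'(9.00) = 0.00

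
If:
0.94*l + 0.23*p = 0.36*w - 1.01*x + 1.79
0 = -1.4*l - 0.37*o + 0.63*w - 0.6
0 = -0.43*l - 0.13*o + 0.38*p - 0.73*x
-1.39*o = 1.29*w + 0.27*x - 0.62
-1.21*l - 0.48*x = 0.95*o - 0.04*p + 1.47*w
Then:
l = -0.58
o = 0.29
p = 2.62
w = -0.17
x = 1.66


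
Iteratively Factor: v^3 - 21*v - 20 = (v + 4)*(v^2 - 4*v - 5) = (v - 5)*(v + 4)*(v + 1)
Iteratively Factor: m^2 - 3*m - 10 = (m - 5)*(m + 2)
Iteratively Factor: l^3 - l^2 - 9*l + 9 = (l - 3)*(l^2 + 2*l - 3) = (l - 3)*(l + 3)*(l - 1)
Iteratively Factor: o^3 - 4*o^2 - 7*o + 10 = (o + 2)*(o^2 - 6*o + 5) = (o - 1)*(o + 2)*(o - 5)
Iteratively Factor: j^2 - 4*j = (j)*(j - 4)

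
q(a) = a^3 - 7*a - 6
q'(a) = 3*a^2 - 7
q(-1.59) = 1.11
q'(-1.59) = 0.58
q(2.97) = -0.59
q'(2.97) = 19.46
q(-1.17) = 0.59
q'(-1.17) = -2.89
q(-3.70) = -30.75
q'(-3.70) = 34.07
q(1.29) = -12.88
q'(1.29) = -2.01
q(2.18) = -10.90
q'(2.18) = 7.26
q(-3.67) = -29.74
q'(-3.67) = 33.41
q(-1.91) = 0.40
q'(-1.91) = 3.94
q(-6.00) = -180.00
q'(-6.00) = 101.00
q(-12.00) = -1650.00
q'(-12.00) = 425.00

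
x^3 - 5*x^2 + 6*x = x*(x - 3)*(x - 2)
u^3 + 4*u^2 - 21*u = u*(u - 3)*(u + 7)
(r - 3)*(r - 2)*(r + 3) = r^3 - 2*r^2 - 9*r + 18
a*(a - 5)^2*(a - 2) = a^4 - 12*a^3 + 45*a^2 - 50*a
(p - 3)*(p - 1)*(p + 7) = p^3 + 3*p^2 - 25*p + 21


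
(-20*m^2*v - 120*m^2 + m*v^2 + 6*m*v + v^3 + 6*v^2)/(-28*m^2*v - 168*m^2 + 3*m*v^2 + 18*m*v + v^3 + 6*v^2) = (5*m + v)/(7*m + v)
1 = 1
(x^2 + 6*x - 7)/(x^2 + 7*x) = (x - 1)/x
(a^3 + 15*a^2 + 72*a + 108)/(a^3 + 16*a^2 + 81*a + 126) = (a + 6)/(a + 7)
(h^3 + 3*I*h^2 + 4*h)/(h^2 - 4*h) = (h^2 + 3*I*h + 4)/(h - 4)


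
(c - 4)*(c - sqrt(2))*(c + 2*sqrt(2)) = c^3 - 4*c^2 + sqrt(2)*c^2 - 4*sqrt(2)*c - 4*c + 16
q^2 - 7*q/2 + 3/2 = (q - 3)*(q - 1/2)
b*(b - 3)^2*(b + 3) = b^4 - 3*b^3 - 9*b^2 + 27*b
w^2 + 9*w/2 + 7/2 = (w + 1)*(w + 7/2)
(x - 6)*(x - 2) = x^2 - 8*x + 12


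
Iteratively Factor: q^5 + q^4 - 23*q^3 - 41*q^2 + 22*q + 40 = (q + 4)*(q^4 - 3*q^3 - 11*q^2 + 3*q + 10) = (q - 5)*(q + 4)*(q^3 + 2*q^2 - q - 2) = (q - 5)*(q + 1)*(q + 4)*(q^2 + q - 2) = (q - 5)*(q - 1)*(q + 1)*(q + 4)*(q + 2)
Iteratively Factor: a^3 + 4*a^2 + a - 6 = (a - 1)*(a^2 + 5*a + 6) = (a - 1)*(a + 3)*(a + 2)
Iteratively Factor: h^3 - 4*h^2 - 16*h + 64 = (h - 4)*(h^2 - 16) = (h - 4)*(h + 4)*(h - 4)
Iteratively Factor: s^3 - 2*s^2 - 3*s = (s - 3)*(s^2 + s) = s*(s - 3)*(s + 1)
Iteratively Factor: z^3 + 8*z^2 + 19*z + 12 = (z + 4)*(z^2 + 4*z + 3) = (z + 3)*(z + 4)*(z + 1)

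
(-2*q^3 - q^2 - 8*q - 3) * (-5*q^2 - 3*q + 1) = 10*q^5 + 11*q^4 + 41*q^3 + 38*q^2 + q - 3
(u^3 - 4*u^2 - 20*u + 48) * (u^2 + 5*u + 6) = u^5 + u^4 - 34*u^3 - 76*u^2 + 120*u + 288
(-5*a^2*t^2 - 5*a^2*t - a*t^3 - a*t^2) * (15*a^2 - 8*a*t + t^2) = -75*a^4*t^2 - 75*a^4*t + 25*a^3*t^3 + 25*a^3*t^2 + 3*a^2*t^4 + 3*a^2*t^3 - a*t^5 - a*t^4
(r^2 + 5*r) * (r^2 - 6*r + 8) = r^4 - r^3 - 22*r^2 + 40*r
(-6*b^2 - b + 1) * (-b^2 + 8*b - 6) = 6*b^4 - 47*b^3 + 27*b^2 + 14*b - 6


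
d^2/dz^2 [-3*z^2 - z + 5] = -6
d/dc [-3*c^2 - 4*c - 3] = -6*c - 4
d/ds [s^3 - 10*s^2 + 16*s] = 3*s^2 - 20*s + 16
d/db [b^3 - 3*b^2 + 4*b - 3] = 3*b^2 - 6*b + 4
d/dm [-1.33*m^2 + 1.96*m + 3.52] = 1.96 - 2.66*m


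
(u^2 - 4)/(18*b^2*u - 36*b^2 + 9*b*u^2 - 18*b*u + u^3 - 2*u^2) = (u + 2)/(18*b^2 + 9*b*u + u^2)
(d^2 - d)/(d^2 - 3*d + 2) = d/(d - 2)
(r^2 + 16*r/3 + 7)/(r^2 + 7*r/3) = (r + 3)/r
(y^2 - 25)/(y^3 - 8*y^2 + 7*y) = (y^2 - 25)/(y*(y^2 - 8*y + 7))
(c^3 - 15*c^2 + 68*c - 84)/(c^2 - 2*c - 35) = (c^2 - 8*c + 12)/(c + 5)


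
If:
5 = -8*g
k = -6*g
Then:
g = -5/8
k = 15/4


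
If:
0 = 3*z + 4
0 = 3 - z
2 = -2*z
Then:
No Solution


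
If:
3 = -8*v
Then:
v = -3/8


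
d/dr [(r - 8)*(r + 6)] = 2*r - 2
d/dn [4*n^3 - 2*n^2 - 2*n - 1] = 12*n^2 - 4*n - 2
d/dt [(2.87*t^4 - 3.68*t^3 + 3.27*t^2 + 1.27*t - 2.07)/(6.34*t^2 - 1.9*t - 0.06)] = (36.3916*t^5 - 39.6902*t^4 + 13.2952*t^3 - 13.6024*t^2 + 25.8552*t - 4.0092)/(40.1956*t^4 - 24.092*t^3 + 2.8492*t^2 + 0.228*t + 0.0036)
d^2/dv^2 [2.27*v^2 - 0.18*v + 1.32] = 4.54000000000000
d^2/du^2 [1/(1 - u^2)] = 2*(-3*u^2 - 1)/(u^2 - 1)^3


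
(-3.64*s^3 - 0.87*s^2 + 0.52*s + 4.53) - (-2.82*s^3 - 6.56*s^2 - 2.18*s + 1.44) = -0.82*s^3 + 5.69*s^2 + 2.7*s + 3.09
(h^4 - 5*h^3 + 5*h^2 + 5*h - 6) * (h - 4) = h^5 - 9*h^4 + 25*h^3 - 15*h^2 - 26*h + 24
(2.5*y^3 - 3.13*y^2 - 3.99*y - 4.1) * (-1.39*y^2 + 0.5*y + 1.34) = -3.475*y^5 + 5.6007*y^4 + 7.3311*y^3 - 0.490200000000002*y^2 - 7.3966*y - 5.494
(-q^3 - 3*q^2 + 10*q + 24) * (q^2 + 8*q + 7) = -q^5 - 11*q^4 - 21*q^3 + 83*q^2 + 262*q + 168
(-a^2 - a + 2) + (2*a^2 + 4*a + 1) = a^2 + 3*a + 3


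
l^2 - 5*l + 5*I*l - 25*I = (l - 5)*(l + 5*I)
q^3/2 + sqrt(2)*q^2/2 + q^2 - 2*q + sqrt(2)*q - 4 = (q/2 + sqrt(2))*(q + 2)*(q - sqrt(2))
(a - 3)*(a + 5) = a^2 + 2*a - 15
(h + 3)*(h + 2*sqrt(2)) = h^2 + 2*sqrt(2)*h + 3*h + 6*sqrt(2)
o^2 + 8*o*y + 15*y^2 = (o + 3*y)*(o + 5*y)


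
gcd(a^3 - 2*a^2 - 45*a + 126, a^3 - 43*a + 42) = a^2 + a - 42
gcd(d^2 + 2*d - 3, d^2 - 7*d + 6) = d - 1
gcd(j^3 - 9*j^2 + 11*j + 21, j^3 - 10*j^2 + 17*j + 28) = j^2 - 6*j - 7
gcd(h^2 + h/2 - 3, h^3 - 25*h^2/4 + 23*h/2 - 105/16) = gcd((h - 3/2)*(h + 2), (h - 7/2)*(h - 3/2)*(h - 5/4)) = h - 3/2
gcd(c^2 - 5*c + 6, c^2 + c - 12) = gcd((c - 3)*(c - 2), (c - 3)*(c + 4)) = c - 3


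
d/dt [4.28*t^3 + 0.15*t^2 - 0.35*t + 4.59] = 12.84*t^2 + 0.3*t - 0.35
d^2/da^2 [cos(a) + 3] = -cos(a)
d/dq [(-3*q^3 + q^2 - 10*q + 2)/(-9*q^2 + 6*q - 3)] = (9*q^4 - 12*q^3 - 19*q^2 + 10*q + 6)/(3*(9*q^4 - 12*q^3 + 10*q^2 - 4*q + 1))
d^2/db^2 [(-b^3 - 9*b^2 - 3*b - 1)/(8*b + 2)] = (-16*b^3 - 12*b^2 - 3*b - 13)/(64*b^3 + 48*b^2 + 12*b + 1)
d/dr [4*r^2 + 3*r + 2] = 8*r + 3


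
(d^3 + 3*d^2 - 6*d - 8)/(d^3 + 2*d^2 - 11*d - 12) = (d - 2)/(d - 3)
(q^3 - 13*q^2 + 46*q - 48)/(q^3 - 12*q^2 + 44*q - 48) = (q^2 - 11*q + 24)/(q^2 - 10*q + 24)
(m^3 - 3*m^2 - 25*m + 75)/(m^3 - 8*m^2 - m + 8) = (m^3 - 3*m^2 - 25*m + 75)/(m^3 - 8*m^2 - m + 8)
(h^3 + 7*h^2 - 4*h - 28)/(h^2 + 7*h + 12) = (h^3 + 7*h^2 - 4*h - 28)/(h^2 + 7*h + 12)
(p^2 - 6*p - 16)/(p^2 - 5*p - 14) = (p - 8)/(p - 7)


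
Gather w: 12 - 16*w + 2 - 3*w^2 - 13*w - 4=-3*w^2 - 29*w + 10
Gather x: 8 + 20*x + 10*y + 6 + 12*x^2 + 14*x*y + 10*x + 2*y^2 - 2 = 12*x^2 + x*(14*y + 30) + 2*y^2 + 10*y + 12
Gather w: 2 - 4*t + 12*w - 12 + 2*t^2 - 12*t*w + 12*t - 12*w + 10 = 2*t^2 - 12*t*w + 8*t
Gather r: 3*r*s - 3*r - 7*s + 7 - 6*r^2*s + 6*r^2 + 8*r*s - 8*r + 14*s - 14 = r^2*(6 - 6*s) + r*(11*s - 11) + 7*s - 7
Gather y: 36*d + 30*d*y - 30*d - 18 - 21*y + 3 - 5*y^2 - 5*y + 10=6*d - 5*y^2 + y*(30*d - 26) - 5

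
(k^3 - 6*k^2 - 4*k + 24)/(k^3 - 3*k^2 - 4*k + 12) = (k - 6)/(k - 3)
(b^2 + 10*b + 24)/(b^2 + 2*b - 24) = (b + 4)/(b - 4)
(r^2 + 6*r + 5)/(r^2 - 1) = (r + 5)/(r - 1)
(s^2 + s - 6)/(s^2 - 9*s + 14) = (s + 3)/(s - 7)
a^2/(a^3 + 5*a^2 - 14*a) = a/(a^2 + 5*a - 14)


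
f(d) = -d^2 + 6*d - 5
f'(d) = 6 - 2*d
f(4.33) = 2.23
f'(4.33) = -2.66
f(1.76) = 2.46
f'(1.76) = 2.48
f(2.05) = 3.10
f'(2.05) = 1.90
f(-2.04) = -21.40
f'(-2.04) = 10.08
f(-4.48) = -51.95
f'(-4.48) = 14.96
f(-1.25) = -14.06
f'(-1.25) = 8.50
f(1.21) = 0.80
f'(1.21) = 3.58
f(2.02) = 3.04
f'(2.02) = 1.96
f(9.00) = -32.00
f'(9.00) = -12.00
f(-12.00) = -221.00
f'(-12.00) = 30.00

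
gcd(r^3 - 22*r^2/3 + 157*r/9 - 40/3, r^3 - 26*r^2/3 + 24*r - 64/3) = r - 8/3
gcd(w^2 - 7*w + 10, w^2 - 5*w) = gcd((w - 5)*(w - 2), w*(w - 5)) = w - 5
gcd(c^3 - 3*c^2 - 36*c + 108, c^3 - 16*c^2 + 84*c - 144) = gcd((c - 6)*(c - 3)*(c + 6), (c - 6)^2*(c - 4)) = c - 6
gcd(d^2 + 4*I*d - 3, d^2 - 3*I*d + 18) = d + 3*I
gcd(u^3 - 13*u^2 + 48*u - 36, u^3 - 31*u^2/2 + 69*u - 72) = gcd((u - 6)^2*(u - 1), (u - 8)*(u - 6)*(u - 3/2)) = u - 6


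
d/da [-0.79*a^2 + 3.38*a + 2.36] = 3.38 - 1.58*a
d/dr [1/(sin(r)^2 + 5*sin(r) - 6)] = -(2*sin(r) + 5)*cos(r)/(sin(r)^2 + 5*sin(r) - 6)^2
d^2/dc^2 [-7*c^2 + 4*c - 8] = -14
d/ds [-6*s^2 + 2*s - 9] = 2 - 12*s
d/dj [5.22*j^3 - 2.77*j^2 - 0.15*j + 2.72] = 15.66*j^2 - 5.54*j - 0.15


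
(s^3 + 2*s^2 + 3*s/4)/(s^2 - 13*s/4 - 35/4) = s*(4*s^2 + 8*s + 3)/(4*s^2 - 13*s - 35)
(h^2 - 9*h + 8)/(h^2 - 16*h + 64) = (h - 1)/(h - 8)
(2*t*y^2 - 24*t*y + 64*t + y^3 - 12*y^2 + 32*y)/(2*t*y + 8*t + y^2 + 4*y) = (y^2 - 12*y + 32)/(y + 4)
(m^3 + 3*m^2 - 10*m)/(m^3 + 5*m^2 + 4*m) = (m^2 + 3*m - 10)/(m^2 + 5*m + 4)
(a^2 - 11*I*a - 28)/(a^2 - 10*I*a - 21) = (a - 4*I)/(a - 3*I)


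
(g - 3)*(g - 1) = g^2 - 4*g + 3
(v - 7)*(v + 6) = v^2 - v - 42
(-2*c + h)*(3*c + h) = -6*c^2 + c*h + h^2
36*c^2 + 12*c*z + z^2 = (6*c + z)^2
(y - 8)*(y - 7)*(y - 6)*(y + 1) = y^4 - 20*y^3 + 125*y^2 - 190*y - 336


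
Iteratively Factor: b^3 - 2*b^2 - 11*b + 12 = (b + 3)*(b^2 - 5*b + 4) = (b - 4)*(b + 3)*(b - 1)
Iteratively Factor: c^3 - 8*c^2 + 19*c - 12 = (c - 4)*(c^2 - 4*c + 3) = (c - 4)*(c - 1)*(c - 3)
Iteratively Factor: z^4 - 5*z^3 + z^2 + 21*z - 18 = (z + 2)*(z^3 - 7*z^2 + 15*z - 9) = (z - 3)*(z + 2)*(z^2 - 4*z + 3) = (z - 3)*(z - 1)*(z + 2)*(z - 3)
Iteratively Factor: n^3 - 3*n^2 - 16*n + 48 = (n - 3)*(n^2 - 16) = (n - 4)*(n - 3)*(n + 4)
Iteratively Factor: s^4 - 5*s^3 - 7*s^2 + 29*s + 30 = (s + 1)*(s^3 - 6*s^2 - s + 30) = (s - 3)*(s + 1)*(s^2 - 3*s - 10) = (s - 5)*(s - 3)*(s + 1)*(s + 2)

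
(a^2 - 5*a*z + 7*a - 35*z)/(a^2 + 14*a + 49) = (a - 5*z)/(a + 7)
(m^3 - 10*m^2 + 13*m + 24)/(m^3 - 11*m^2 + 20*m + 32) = (m - 3)/(m - 4)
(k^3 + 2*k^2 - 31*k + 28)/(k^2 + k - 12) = (k^3 + 2*k^2 - 31*k + 28)/(k^2 + k - 12)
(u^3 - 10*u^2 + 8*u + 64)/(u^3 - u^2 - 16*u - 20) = (u^2 - 12*u + 32)/(u^2 - 3*u - 10)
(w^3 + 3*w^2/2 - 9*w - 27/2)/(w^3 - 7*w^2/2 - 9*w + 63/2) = (2*w + 3)/(2*w - 7)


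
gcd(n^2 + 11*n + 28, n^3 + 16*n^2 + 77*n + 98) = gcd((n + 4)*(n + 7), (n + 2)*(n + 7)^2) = n + 7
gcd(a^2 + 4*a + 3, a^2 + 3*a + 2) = a + 1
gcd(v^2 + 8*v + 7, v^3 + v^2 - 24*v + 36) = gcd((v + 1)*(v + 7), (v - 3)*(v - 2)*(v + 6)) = 1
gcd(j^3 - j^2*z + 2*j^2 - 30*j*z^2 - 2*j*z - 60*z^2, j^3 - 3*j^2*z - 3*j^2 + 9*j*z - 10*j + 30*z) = j + 2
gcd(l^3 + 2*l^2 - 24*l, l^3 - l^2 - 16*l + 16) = l - 4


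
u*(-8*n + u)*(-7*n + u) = 56*n^2*u - 15*n*u^2 + u^3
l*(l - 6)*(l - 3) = l^3 - 9*l^2 + 18*l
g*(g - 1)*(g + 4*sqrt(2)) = g^3 - g^2 + 4*sqrt(2)*g^2 - 4*sqrt(2)*g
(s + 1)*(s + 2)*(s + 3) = s^3 + 6*s^2 + 11*s + 6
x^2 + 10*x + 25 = (x + 5)^2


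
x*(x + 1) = x^2 + x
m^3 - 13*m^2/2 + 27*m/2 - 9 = (m - 3)*(m - 2)*(m - 3/2)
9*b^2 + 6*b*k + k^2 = (3*b + k)^2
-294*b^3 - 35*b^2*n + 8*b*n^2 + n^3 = (-6*b + n)*(7*b + n)^2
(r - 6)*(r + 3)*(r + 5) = r^3 + 2*r^2 - 33*r - 90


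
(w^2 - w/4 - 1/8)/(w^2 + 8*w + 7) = (w^2 - w/4 - 1/8)/(w^2 + 8*w + 7)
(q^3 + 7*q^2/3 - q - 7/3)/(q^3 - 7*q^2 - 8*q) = (3*q^2 + 4*q - 7)/(3*q*(q - 8))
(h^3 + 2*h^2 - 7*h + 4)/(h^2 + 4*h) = h - 2 + 1/h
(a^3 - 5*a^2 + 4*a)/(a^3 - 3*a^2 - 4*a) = (a - 1)/(a + 1)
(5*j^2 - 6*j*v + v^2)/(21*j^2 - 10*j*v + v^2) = (5*j^2 - 6*j*v + v^2)/(21*j^2 - 10*j*v + v^2)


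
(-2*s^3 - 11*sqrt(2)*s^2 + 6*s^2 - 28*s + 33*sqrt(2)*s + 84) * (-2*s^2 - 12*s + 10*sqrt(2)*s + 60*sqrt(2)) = 4*s^5 + 2*sqrt(2)*s^4 + 12*s^4 - 236*s^3 + 6*sqrt(2)*s^3 - 492*s^2 - 316*sqrt(2)*s^2 - 840*sqrt(2)*s + 2952*s + 5040*sqrt(2)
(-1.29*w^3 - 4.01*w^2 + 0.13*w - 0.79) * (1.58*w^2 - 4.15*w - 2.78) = -2.0382*w^5 - 0.9823*w^4 + 20.4331*w^3 + 9.3601*w^2 + 2.9171*w + 2.1962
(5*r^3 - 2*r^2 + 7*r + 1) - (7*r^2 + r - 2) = 5*r^3 - 9*r^2 + 6*r + 3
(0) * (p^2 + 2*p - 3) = 0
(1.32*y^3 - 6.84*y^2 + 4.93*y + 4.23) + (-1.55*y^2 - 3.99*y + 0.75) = 1.32*y^3 - 8.39*y^2 + 0.94*y + 4.98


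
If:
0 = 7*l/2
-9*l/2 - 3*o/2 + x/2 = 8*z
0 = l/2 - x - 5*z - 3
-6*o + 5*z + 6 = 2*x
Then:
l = 0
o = 23/19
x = -27/19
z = -6/19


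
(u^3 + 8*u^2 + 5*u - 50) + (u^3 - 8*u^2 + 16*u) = 2*u^3 + 21*u - 50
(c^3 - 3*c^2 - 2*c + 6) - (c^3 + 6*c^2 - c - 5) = -9*c^2 - c + 11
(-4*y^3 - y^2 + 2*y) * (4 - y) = 4*y^4 - 15*y^3 - 6*y^2 + 8*y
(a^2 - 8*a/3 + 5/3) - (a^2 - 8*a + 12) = 16*a/3 - 31/3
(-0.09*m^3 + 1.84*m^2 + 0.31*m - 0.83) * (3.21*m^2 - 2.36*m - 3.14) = -0.2889*m^5 + 6.1188*m^4 - 3.0647*m^3 - 9.1735*m^2 + 0.9854*m + 2.6062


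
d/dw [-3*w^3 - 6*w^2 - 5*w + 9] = -9*w^2 - 12*w - 5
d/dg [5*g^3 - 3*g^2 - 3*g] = 15*g^2 - 6*g - 3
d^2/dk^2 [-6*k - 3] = 0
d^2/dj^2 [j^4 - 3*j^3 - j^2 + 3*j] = 12*j^2 - 18*j - 2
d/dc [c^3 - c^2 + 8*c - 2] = 3*c^2 - 2*c + 8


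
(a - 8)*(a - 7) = a^2 - 15*a + 56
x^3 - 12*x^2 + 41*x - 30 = (x - 6)*(x - 5)*(x - 1)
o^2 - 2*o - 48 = (o - 8)*(o + 6)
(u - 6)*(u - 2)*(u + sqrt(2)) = u^3 - 8*u^2 + sqrt(2)*u^2 - 8*sqrt(2)*u + 12*u + 12*sqrt(2)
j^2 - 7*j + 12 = (j - 4)*(j - 3)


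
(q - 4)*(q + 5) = q^2 + q - 20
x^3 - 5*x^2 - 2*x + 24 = (x - 4)*(x - 3)*(x + 2)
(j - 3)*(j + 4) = j^2 + j - 12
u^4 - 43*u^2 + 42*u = u*(u - 6)*(u - 1)*(u + 7)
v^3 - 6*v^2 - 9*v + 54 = (v - 6)*(v - 3)*(v + 3)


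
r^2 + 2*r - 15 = (r - 3)*(r + 5)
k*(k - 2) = k^2 - 2*k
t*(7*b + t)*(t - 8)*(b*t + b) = 7*b^2*t^3 - 49*b^2*t^2 - 56*b^2*t + b*t^4 - 7*b*t^3 - 8*b*t^2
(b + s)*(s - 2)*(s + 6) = b*s^2 + 4*b*s - 12*b + s^3 + 4*s^2 - 12*s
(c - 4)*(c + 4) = c^2 - 16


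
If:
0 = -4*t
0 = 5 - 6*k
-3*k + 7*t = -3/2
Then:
No Solution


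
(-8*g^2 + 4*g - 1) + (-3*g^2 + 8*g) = -11*g^2 + 12*g - 1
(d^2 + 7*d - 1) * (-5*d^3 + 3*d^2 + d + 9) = -5*d^5 - 32*d^4 + 27*d^3 + 13*d^2 + 62*d - 9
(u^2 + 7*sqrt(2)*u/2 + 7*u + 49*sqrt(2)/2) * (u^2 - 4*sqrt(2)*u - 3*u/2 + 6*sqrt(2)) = u^4 - sqrt(2)*u^3/2 + 11*u^3/2 - 77*u^2/2 - 11*sqrt(2)*u^2/4 - 154*u + 21*sqrt(2)*u/4 + 294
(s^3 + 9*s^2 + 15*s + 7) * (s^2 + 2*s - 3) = s^5 + 11*s^4 + 30*s^3 + 10*s^2 - 31*s - 21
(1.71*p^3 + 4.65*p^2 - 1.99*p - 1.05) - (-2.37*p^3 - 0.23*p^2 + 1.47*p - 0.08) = 4.08*p^3 + 4.88*p^2 - 3.46*p - 0.97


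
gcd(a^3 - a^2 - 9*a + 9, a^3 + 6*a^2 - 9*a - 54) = a^2 - 9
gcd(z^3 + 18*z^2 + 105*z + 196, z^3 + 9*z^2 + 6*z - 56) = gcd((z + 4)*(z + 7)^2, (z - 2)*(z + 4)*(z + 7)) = z^2 + 11*z + 28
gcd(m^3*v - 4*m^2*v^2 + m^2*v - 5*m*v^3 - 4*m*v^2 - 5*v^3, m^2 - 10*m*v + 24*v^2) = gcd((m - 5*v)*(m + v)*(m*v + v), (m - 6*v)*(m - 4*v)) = 1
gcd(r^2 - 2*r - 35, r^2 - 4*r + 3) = 1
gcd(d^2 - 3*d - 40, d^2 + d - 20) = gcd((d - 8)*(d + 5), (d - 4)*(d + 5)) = d + 5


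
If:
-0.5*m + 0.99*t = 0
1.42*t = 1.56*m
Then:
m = 0.00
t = 0.00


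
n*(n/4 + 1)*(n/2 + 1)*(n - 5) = n^4/8 + n^3/8 - 11*n^2/4 - 5*n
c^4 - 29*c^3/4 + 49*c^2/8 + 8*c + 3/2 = (c - 6)*(c - 2)*(c + 1/4)*(c + 1/2)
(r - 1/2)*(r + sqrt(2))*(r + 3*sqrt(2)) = r^3 - r^2/2 + 4*sqrt(2)*r^2 - 2*sqrt(2)*r + 6*r - 3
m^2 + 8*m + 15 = (m + 3)*(m + 5)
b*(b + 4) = b^2 + 4*b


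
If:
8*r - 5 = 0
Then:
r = 5/8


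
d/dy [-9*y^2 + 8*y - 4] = 8 - 18*y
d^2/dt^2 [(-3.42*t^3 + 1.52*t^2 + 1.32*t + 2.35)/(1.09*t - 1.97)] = (-8.126604*t^3 + 44.062596*t^2 - 79.636068*t + 23.050878)/(1.295029*t^3 - 7.021671*t^2 + 12.690543*t - 7.645373)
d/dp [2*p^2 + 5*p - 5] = 4*p + 5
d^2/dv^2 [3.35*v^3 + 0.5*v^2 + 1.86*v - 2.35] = 20.1*v + 1.0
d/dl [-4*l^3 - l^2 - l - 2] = -12*l^2 - 2*l - 1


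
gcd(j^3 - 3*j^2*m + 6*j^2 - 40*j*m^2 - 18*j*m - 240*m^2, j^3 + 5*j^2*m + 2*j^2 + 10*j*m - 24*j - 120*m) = j^2 + 5*j*m + 6*j + 30*m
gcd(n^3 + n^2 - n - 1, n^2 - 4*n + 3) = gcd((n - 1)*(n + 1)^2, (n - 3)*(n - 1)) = n - 1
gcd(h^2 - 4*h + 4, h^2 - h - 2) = h - 2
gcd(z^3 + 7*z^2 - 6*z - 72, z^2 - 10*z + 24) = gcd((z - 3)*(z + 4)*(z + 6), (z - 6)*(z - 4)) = 1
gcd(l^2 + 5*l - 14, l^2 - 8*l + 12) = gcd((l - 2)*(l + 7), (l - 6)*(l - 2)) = l - 2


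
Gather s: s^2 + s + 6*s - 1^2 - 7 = s^2 + 7*s - 8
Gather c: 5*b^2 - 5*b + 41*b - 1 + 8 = 5*b^2 + 36*b + 7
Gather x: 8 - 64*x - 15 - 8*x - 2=-72*x - 9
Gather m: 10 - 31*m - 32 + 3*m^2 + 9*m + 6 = 3*m^2 - 22*m - 16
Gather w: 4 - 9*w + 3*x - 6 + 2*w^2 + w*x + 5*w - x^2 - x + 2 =2*w^2 + w*(x - 4) - x^2 + 2*x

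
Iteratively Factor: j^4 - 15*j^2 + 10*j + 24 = (j - 3)*(j^3 + 3*j^2 - 6*j - 8) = (j - 3)*(j + 4)*(j^2 - j - 2) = (j - 3)*(j + 1)*(j + 4)*(j - 2)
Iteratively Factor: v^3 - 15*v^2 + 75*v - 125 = (v - 5)*(v^2 - 10*v + 25) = (v - 5)^2*(v - 5)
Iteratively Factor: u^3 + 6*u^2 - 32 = (u + 4)*(u^2 + 2*u - 8) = (u + 4)^2*(u - 2)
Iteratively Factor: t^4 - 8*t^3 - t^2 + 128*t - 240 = (t - 5)*(t^3 - 3*t^2 - 16*t + 48) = (t - 5)*(t - 3)*(t^2 - 16) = (t - 5)*(t - 4)*(t - 3)*(t + 4)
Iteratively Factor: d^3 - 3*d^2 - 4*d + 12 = (d - 3)*(d^2 - 4) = (d - 3)*(d + 2)*(d - 2)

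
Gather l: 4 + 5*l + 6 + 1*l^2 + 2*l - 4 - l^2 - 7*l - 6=0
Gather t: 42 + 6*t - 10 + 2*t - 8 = 8*t + 24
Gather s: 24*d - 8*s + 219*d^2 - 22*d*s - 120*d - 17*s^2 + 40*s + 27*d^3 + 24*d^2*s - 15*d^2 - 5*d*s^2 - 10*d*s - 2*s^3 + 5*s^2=27*d^3 + 204*d^2 - 96*d - 2*s^3 + s^2*(-5*d - 12) + s*(24*d^2 - 32*d + 32)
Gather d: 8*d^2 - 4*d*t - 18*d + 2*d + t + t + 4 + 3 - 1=8*d^2 + d*(-4*t - 16) + 2*t + 6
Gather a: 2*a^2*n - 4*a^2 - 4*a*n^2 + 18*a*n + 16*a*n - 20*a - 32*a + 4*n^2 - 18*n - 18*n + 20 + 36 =a^2*(2*n - 4) + a*(-4*n^2 + 34*n - 52) + 4*n^2 - 36*n + 56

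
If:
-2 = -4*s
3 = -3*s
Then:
No Solution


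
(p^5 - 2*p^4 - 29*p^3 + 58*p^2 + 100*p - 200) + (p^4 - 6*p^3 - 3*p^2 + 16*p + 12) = p^5 - p^4 - 35*p^3 + 55*p^2 + 116*p - 188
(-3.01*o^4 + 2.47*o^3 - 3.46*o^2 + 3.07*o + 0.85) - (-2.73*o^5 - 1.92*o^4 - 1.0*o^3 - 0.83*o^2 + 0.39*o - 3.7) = 2.73*o^5 - 1.09*o^4 + 3.47*o^3 - 2.63*o^2 + 2.68*o + 4.55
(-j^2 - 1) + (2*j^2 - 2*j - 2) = j^2 - 2*j - 3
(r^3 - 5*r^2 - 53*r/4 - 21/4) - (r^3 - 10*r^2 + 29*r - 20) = 5*r^2 - 169*r/4 + 59/4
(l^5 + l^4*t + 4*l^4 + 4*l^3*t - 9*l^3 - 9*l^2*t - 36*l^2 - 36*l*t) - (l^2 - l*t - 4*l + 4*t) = l^5 + l^4*t + 4*l^4 + 4*l^3*t - 9*l^3 - 9*l^2*t - 37*l^2 - 35*l*t + 4*l - 4*t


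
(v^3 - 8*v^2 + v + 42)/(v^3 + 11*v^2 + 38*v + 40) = (v^2 - 10*v + 21)/(v^2 + 9*v + 20)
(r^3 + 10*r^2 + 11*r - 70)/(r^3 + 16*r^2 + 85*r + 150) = (r^2 + 5*r - 14)/(r^2 + 11*r + 30)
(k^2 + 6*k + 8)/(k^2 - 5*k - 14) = (k + 4)/(k - 7)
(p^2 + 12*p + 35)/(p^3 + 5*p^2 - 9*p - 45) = (p + 7)/(p^2 - 9)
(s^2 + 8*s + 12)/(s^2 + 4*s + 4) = (s + 6)/(s + 2)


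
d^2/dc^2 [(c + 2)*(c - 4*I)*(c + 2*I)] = 6*c + 4 - 4*I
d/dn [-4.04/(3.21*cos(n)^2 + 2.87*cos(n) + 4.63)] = -(25.9368*cos(n) + 11.5948)*sin(n)/(3.21*cos(n)^2 + 2.87*cos(n) + 4.63)^2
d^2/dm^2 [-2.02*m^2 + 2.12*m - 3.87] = -4.04000000000000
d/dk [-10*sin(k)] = -10*cos(k)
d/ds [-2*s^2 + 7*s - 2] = 7 - 4*s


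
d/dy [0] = 0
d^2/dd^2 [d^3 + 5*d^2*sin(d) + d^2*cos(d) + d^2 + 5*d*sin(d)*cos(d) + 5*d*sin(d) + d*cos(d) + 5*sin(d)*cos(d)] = -5*d^2*sin(d) - d^2*cos(d) - 9*d*sin(d) - 10*d*sin(2*d) + 19*d*cos(d) + 6*d + 8*sin(d) + 12*cos(d) + 10*sqrt(2)*cos(2*d + pi/4) + 2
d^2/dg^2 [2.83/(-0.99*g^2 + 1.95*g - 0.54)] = (5.547366*g^2 - 10.92663*g - 2.83*(1.98*g - 1.95)*(3.96*g - 3.9) + 3.025836)/(0.99*g^2 - 1.95*g + 0.54)^3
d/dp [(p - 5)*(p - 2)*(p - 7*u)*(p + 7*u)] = 4*p^3 - 21*p^2 - 98*p*u^2 + 20*p + 343*u^2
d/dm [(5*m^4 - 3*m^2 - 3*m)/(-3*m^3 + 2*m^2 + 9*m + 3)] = (-15*m^6 + 20*m^5 + 126*m^4 + 42*m^3 - 21*m^2 - 18*m - 9)/(9*m^6 - 12*m^5 - 50*m^4 + 18*m^3 + 93*m^2 + 54*m + 9)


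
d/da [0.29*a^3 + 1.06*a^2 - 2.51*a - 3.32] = 0.87*a^2 + 2.12*a - 2.51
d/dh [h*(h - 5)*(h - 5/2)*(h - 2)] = 4*h^3 - 57*h^2/2 + 55*h - 25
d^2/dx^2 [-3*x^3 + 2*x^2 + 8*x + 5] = 4 - 18*x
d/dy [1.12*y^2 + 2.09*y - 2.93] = 2.24*y + 2.09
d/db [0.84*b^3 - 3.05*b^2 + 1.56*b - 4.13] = 2.52*b^2 - 6.1*b + 1.56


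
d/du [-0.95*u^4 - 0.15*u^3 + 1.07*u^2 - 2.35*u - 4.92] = -3.8*u^3 - 0.45*u^2 + 2.14*u - 2.35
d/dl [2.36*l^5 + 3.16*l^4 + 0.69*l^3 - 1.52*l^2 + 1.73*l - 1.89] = 11.8*l^4 + 12.64*l^3 + 2.07*l^2 - 3.04*l + 1.73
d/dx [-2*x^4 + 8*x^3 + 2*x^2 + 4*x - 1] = -8*x^3 + 24*x^2 + 4*x + 4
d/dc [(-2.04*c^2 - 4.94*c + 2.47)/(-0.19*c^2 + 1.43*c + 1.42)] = (-3.8558*c^2 - 4.855*c - 10.5469)/(0.0361*c^4 - 0.5434*c^3 + 1.5053*c^2 + 4.0612*c + 2.0164)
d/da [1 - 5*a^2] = -10*a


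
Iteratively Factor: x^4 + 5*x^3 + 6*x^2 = (x + 3)*(x^3 + 2*x^2) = x*(x + 3)*(x^2 + 2*x) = x^2*(x + 3)*(x + 2)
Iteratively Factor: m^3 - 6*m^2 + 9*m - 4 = (m - 4)*(m^2 - 2*m + 1) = (m - 4)*(m - 1)*(m - 1)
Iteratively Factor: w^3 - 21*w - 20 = (w + 1)*(w^2 - w - 20) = (w + 1)*(w + 4)*(w - 5)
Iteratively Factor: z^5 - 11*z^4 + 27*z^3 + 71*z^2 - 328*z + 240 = (z - 5)*(z^4 - 6*z^3 - 3*z^2 + 56*z - 48) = (z - 5)*(z + 3)*(z^3 - 9*z^2 + 24*z - 16) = (z - 5)*(z - 4)*(z + 3)*(z^2 - 5*z + 4) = (z - 5)*(z - 4)^2*(z + 3)*(z - 1)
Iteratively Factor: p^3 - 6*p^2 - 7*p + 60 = (p - 4)*(p^2 - 2*p - 15) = (p - 4)*(p + 3)*(p - 5)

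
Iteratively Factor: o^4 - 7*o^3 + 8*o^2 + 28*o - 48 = (o + 2)*(o^3 - 9*o^2 + 26*o - 24) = (o - 3)*(o + 2)*(o^2 - 6*o + 8) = (o - 3)*(o - 2)*(o + 2)*(o - 4)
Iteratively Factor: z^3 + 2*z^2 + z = (z + 1)*(z^2 + z) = (z + 1)^2*(z)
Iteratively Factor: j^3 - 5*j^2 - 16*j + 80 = (j + 4)*(j^2 - 9*j + 20) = (j - 5)*(j + 4)*(j - 4)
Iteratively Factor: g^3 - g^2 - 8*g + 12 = (g - 2)*(g^2 + g - 6) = (g - 2)^2*(g + 3)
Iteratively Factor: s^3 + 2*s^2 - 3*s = (s + 3)*(s^2 - s) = (s - 1)*(s + 3)*(s)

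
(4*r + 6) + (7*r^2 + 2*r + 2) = 7*r^2 + 6*r + 8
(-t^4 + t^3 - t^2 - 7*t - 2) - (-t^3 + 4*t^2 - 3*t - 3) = -t^4 + 2*t^3 - 5*t^2 - 4*t + 1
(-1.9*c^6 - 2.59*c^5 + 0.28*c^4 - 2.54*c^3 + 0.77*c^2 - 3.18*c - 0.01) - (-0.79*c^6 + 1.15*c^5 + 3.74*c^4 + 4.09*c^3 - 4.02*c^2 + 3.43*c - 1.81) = -1.11*c^6 - 3.74*c^5 - 3.46*c^4 - 6.63*c^3 + 4.79*c^2 - 6.61*c + 1.8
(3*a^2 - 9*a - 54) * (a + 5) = 3*a^3 + 6*a^2 - 99*a - 270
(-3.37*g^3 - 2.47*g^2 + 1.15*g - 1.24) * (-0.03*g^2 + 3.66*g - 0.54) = 0.1011*g^5 - 12.2601*g^4 - 7.2549*g^3 + 5.58*g^2 - 5.1594*g + 0.6696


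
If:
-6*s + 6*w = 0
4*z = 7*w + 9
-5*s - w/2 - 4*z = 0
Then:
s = -18/25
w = -18/25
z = 99/100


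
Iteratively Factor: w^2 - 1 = (w - 1)*(w + 1)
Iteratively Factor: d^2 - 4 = (d - 2)*(d + 2)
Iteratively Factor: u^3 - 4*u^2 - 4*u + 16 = (u - 4)*(u^2 - 4) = (u - 4)*(u + 2)*(u - 2)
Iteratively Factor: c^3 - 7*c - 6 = (c + 2)*(c^2 - 2*c - 3) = (c - 3)*(c + 2)*(c + 1)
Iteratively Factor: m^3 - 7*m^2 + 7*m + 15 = (m - 3)*(m^2 - 4*m - 5) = (m - 3)*(m + 1)*(m - 5)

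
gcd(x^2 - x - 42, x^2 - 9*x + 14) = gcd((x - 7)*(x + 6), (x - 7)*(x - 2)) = x - 7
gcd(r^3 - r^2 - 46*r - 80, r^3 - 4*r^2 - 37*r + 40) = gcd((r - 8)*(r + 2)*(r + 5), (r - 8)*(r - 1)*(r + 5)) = r^2 - 3*r - 40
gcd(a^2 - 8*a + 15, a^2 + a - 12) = a - 3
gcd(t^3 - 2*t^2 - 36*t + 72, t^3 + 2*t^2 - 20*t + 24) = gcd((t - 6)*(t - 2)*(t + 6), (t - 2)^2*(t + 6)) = t^2 + 4*t - 12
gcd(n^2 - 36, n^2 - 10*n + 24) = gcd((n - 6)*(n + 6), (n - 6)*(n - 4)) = n - 6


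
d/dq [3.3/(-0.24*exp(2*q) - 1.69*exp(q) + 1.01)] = (1.584*exp(q) + 5.577)*exp(q)/(0.24*exp(2*q) + 1.69*exp(q) - 1.01)^2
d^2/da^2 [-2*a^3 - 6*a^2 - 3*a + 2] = -12*a - 12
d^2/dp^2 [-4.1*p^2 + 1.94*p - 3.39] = -8.20000000000000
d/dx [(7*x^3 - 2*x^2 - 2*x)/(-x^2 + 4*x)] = (-7*x^2 + 56*x - 10)/(x^2 - 8*x + 16)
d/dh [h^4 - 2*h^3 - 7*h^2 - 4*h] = 4*h^3 - 6*h^2 - 14*h - 4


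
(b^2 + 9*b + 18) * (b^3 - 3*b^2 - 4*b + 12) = b^5 + 6*b^4 - 13*b^3 - 78*b^2 + 36*b + 216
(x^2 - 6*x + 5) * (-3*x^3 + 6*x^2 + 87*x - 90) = -3*x^5 + 24*x^4 + 36*x^3 - 582*x^2 + 975*x - 450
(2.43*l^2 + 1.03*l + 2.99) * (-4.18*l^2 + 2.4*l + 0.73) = -10.1574*l^4 + 1.5266*l^3 - 8.2523*l^2 + 7.9279*l + 2.1827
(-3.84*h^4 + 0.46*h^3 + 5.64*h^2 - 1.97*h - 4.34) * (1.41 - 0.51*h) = 1.9584*h^5 - 5.649*h^4 - 2.2278*h^3 + 8.9571*h^2 - 0.5643*h - 6.1194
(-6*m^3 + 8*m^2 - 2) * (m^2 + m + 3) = -6*m^5 + 2*m^4 - 10*m^3 + 22*m^2 - 2*m - 6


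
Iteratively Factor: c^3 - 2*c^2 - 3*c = (c)*(c^2 - 2*c - 3) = c*(c + 1)*(c - 3)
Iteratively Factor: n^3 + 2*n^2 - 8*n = (n)*(n^2 + 2*n - 8) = n*(n + 4)*(n - 2)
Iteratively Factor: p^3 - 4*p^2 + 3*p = (p - 1)*(p^2 - 3*p) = p*(p - 1)*(p - 3)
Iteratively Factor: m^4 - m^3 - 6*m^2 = (m - 3)*(m^3 + 2*m^2) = m*(m - 3)*(m^2 + 2*m) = m*(m - 3)*(m + 2)*(m)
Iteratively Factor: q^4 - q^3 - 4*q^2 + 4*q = (q - 2)*(q^3 + q^2 - 2*q) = (q - 2)*(q - 1)*(q^2 + 2*q) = q*(q - 2)*(q - 1)*(q + 2)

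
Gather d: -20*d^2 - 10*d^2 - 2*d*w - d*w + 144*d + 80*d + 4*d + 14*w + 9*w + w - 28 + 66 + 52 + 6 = -30*d^2 + d*(228 - 3*w) + 24*w + 96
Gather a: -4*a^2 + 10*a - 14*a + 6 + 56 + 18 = -4*a^2 - 4*a + 80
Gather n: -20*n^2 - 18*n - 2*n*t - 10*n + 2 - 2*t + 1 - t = -20*n^2 + n*(-2*t - 28) - 3*t + 3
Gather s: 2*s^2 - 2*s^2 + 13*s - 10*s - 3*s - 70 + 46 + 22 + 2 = 0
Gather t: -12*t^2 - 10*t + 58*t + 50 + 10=-12*t^2 + 48*t + 60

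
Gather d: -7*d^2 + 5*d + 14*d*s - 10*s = -7*d^2 + d*(14*s + 5) - 10*s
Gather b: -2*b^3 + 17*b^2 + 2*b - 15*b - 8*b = -2*b^3 + 17*b^2 - 21*b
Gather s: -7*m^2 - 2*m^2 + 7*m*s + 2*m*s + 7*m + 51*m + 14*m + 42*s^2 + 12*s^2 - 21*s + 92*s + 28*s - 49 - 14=-9*m^2 + 72*m + 54*s^2 + s*(9*m + 99) - 63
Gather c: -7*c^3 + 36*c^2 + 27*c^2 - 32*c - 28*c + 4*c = -7*c^3 + 63*c^2 - 56*c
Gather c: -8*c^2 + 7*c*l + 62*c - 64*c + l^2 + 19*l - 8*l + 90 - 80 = -8*c^2 + c*(7*l - 2) + l^2 + 11*l + 10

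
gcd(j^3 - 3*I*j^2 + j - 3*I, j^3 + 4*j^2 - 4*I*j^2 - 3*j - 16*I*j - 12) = j^2 - 4*I*j - 3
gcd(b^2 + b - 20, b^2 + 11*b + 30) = b + 5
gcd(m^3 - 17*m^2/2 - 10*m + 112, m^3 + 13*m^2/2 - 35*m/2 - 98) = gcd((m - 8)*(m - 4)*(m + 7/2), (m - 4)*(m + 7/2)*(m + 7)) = m^2 - m/2 - 14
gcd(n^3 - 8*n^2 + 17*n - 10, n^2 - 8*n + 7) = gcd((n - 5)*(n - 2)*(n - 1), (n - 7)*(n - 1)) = n - 1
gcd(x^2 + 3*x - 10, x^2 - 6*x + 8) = x - 2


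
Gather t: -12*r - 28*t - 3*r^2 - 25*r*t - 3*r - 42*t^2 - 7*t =-3*r^2 - 15*r - 42*t^2 + t*(-25*r - 35)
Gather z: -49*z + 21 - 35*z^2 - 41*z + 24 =-35*z^2 - 90*z + 45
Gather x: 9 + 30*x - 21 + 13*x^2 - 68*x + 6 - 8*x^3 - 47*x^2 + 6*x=-8*x^3 - 34*x^2 - 32*x - 6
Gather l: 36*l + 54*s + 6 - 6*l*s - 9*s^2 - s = l*(36 - 6*s) - 9*s^2 + 53*s + 6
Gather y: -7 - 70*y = -70*y - 7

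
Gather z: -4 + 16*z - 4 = 16*z - 8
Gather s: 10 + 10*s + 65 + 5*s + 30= 15*s + 105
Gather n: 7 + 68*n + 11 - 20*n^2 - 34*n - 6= -20*n^2 + 34*n + 12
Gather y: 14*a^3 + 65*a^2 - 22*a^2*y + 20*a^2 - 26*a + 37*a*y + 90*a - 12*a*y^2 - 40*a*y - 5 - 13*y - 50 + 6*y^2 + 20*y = 14*a^3 + 85*a^2 + 64*a + y^2*(6 - 12*a) + y*(-22*a^2 - 3*a + 7) - 55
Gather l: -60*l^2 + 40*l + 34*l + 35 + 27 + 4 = -60*l^2 + 74*l + 66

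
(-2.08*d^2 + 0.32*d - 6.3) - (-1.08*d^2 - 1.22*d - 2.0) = -1.0*d^2 + 1.54*d - 4.3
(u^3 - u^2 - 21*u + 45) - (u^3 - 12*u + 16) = -u^2 - 9*u + 29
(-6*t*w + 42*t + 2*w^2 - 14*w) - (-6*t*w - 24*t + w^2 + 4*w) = 66*t + w^2 - 18*w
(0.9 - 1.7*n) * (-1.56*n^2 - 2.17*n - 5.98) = 2.652*n^3 + 2.285*n^2 + 8.213*n - 5.382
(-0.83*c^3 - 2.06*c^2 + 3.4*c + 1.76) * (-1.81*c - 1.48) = 1.5023*c^4 + 4.957*c^3 - 3.1052*c^2 - 8.2176*c - 2.6048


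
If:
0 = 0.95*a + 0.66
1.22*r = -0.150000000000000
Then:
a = -0.69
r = -0.12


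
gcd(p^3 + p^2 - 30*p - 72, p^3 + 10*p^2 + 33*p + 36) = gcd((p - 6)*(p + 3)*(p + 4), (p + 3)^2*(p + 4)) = p^2 + 7*p + 12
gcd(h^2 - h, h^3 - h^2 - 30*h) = h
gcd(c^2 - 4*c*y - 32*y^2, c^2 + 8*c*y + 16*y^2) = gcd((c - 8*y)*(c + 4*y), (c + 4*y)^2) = c + 4*y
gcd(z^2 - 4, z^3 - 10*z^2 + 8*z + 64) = z + 2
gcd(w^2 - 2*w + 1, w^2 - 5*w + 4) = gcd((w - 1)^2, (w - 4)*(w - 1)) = w - 1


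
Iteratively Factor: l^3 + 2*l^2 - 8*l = (l)*(l^2 + 2*l - 8) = l*(l - 2)*(l + 4)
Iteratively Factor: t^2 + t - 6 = (t + 3)*(t - 2)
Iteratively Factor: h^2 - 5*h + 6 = (h - 2)*(h - 3)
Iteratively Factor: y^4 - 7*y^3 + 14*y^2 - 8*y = (y - 1)*(y^3 - 6*y^2 + 8*y) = y*(y - 1)*(y^2 - 6*y + 8) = y*(y - 2)*(y - 1)*(y - 4)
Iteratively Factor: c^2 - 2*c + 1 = (c - 1)*(c - 1)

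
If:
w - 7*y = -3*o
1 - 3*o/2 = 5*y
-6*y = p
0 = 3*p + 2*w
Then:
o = -1/6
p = -3/2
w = 9/4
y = 1/4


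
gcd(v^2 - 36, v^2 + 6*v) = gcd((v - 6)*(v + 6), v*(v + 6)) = v + 6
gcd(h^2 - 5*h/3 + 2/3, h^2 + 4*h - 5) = h - 1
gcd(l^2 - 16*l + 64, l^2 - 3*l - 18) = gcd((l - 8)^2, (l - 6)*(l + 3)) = 1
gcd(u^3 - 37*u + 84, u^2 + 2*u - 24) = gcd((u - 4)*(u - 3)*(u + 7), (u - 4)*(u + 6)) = u - 4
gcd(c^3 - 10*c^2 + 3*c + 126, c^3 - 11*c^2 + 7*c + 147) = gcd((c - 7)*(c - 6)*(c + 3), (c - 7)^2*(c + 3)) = c^2 - 4*c - 21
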